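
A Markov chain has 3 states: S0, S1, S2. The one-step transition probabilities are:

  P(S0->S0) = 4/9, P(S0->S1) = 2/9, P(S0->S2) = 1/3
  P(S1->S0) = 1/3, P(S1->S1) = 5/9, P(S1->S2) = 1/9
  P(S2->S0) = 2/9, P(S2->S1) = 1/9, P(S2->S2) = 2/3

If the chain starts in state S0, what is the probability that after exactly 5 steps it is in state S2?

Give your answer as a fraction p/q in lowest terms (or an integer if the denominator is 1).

Answer: 8093/19683

Derivation:
Computing P^5 by repeated multiplication:
P^1 =
  S0: [4/9, 2/9, 1/3]
  S1: [1/3, 5/9, 1/9]
  S2: [2/9, 1/9, 2/3]
P^2 =
  S0: [28/81, 7/27, 32/81]
  S1: [29/81, 32/81, 20/81]
  S2: [23/81, 5/27, 43/81]
P^3 =
  S0: [239/729, 193/729, 11/27]
  S1: [28/81, 238/729, 239/729]
  S2: [223/729, 164/729, 38/81]
P^4 =
  S0: [2129/6561, 580/2187, 2692/6561]
  S1: [2200/6561, 1933/6561, 2428/6561]
  S2: [2068/6561, 536/2187, 2885/6561]
P^5 =
  S0: [19120/59049, 15650/59049, 8093/19683]
  S1: [6485/19683, 16493/59049, 23101/59049]
  S2: [18866/59049, 15061/59049, 8374/19683]

(P^5)[S0 -> S2] = 8093/19683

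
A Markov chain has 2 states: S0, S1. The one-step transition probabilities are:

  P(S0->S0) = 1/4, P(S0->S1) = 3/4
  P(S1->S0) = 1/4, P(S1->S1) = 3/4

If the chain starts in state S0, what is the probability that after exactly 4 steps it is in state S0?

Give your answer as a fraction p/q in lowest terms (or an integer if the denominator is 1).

Computing P^4 by repeated multiplication:
P^1 =
  S0: [1/4, 3/4]
  S1: [1/4, 3/4]
P^2 =
  S0: [1/4, 3/4]
  S1: [1/4, 3/4]
P^3 =
  S0: [1/4, 3/4]
  S1: [1/4, 3/4]
P^4 =
  S0: [1/4, 3/4]
  S1: [1/4, 3/4]

(P^4)[S0 -> S0] = 1/4

Answer: 1/4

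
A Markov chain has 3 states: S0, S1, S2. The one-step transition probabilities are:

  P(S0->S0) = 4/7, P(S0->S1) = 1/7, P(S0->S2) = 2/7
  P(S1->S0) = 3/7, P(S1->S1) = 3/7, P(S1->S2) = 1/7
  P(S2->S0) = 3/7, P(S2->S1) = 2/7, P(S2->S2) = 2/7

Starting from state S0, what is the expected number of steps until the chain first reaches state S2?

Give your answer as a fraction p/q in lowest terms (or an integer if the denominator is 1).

Let h_i = expected steps to first reach S2 from state i.
Boundary: h_S2 = 0.
First-step equations for the other states:
  h_S0 = 1 + 4/7*h_S0 + 1/7*h_S1 + 2/7*h_S2
  h_S1 = 1 + 3/7*h_S0 + 3/7*h_S1 + 1/7*h_S2

Substituting h_S2 = 0 and rearranging gives the linear system (I - Q) h = 1:
  [3/7, -1/7] . (h_S0, h_S1) = 1
  [-3/7, 4/7] . (h_S0, h_S1) = 1

Solving yields:
  h_S0 = 35/9
  h_S1 = 14/3

Starting state is S0, so the expected hitting time is h_S0 = 35/9.

Answer: 35/9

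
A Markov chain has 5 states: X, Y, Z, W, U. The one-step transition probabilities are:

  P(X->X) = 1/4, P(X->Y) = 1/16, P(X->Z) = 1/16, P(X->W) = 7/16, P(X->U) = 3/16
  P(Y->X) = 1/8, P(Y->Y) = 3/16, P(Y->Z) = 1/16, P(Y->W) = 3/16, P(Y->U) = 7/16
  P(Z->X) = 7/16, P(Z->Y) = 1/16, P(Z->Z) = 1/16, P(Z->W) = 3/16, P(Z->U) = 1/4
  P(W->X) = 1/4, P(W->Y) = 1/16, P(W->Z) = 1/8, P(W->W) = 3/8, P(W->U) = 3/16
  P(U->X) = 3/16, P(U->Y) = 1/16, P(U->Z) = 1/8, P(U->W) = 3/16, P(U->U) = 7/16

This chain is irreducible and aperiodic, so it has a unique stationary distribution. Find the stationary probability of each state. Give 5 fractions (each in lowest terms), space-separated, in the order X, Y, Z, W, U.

The stationary distribution satisfies pi = pi * P, i.e.:
  pi_X = 1/4*pi_X + 1/8*pi_Y + 7/16*pi_Z + 1/4*pi_W + 3/16*pi_U
  pi_Y = 1/16*pi_X + 3/16*pi_Y + 1/16*pi_Z + 1/16*pi_W + 1/16*pi_U
  pi_Z = 1/16*pi_X + 1/16*pi_Y + 1/16*pi_Z + 1/8*pi_W + 1/8*pi_U
  pi_W = 7/16*pi_X + 3/16*pi_Y + 3/16*pi_Z + 3/8*pi_W + 3/16*pi_U
  pi_U = 3/16*pi_X + 7/16*pi_Y + 1/4*pi_Z + 3/16*pi_W + 7/16*pi_U
with normalization: pi_X + pi_Y + pi_Z + pi_W + pi_U = 1.

Using the first 4 balance equations plus normalization, the linear system A*pi = b is:
  [-3/4, 1/8, 7/16, 1/4, 3/16] . pi = 0
  [1/16, -13/16, 1/16, 1/16, 1/16] . pi = 0
  [1/16, 1/16, -15/16, 1/8, 1/8] . pi = 0
  [7/16, 3/16, 3/16, -5/8, 3/16] . pi = 0
  [1, 1, 1, 1, 1] . pi = 1

Solving yields:
  pi_X = 1597/6598
  pi_Y = 1/14
  pi_Z = 2291/23093
  pi_W = 1007/3299
  pi_U = 6514/23093

Verification (pi * P):
  1597/6598*1/4 + 1/14*1/8 + 2291/23093*7/16 + 1007/3299*1/4 + 6514/23093*3/16 = 1597/6598 = pi_X  (ok)
  1597/6598*1/16 + 1/14*3/16 + 2291/23093*1/16 + 1007/3299*1/16 + 6514/23093*1/16 = 1/14 = pi_Y  (ok)
  1597/6598*1/16 + 1/14*1/16 + 2291/23093*1/16 + 1007/3299*1/8 + 6514/23093*1/8 = 2291/23093 = pi_Z  (ok)
  1597/6598*7/16 + 1/14*3/16 + 2291/23093*3/16 + 1007/3299*3/8 + 6514/23093*3/16 = 1007/3299 = pi_W  (ok)
  1597/6598*3/16 + 1/14*7/16 + 2291/23093*1/4 + 1007/3299*3/16 + 6514/23093*7/16 = 6514/23093 = pi_U  (ok)

Answer: 1597/6598 1/14 2291/23093 1007/3299 6514/23093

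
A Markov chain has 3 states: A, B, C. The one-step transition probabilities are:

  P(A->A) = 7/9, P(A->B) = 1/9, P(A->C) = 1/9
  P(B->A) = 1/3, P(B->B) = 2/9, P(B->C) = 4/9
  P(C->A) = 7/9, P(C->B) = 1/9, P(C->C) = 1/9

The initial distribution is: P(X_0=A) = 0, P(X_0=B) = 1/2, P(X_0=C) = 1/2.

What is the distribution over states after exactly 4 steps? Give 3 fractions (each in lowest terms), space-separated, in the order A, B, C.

Propagating the distribution step by step (d_{t+1} = d_t * P):
d_0 = (A=0, B=1/2, C=1/2)
  d_1[A] = 0*7/9 + 1/2*1/3 + 1/2*7/9 = 5/9
  d_1[B] = 0*1/9 + 1/2*2/9 + 1/2*1/9 = 1/6
  d_1[C] = 0*1/9 + 1/2*4/9 + 1/2*1/9 = 5/18
d_1 = (A=5/9, B=1/6, C=5/18)
  d_2[A] = 5/9*7/9 + 1/6*1/3 + 5/18*7/9 = 19/27
  d_2[B] = 5/9*1/9 + 1/6*2/9 + 5/18*1/9 = 7/54
  d_2[C] = 5/9*1/9 + 1/6*4/9 + 5/18*1/9 = 1/6
d_2 = (A=19/27, B=7/54, C=1/6)
  d_3[A] = 19/27*7/9 + 7/54*1/3 + 1/6*7/9 = 175/243
  d_3[B] = 19/27*1/9 + 7/54*2/9 + 1/6*1/9 = 61/486
  d_3[C] = 19/27*1/9 + 7/54*4/9 + 1/6*1/9 = 25/162
d_3 = (A=175/243, B=61/486, C=25/162)
  d_4[A] = 175/243*7/9 + 61/486*1/3 + 25/162*7/9 = 1579/2187
  d_4[B] = 175/243*1/9 + 61/486*2/9 + 25/162*1/9 = 547/4374
  d_4[C] = 175/243*1/9 + 61/486*4/9 + 25/162*1/9 = 223/1458
d_4 = (A=1579/2187, B=547/4374, C=223/1458)

Answer: 1579/2187 547/4374 223/1458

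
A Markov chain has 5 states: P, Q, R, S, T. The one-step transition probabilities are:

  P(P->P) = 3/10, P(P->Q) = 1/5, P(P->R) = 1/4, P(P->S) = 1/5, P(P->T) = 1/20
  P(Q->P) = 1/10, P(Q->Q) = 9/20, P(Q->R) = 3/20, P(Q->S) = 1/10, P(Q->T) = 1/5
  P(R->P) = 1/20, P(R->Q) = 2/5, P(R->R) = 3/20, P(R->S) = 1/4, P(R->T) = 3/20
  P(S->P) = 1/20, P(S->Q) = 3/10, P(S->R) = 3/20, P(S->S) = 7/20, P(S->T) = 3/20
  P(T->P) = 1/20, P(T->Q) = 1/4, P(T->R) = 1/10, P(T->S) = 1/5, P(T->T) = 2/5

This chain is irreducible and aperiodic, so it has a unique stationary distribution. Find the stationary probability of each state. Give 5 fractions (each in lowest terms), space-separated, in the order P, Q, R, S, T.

Answer: 151/1681 584/1681 499/3362 683/3362 355/1681

Derivation:
The stationary distribution satisfies pi = pi * P, i.e.:
  pi_P = 3/10*pi_P + 1/10*pi_Q + 1/20*pi_R + 1/20*pi_S + 1/20*pi_T
  pi_Q = 1/5*pi_P + 9/20*pi_Q + 2/5*pi_R + 3/10*pi_S + 1/4*pi_T
  pi_R = 1/4*pi_P + 3/20*pi_Q + 3/20*pi_R + 3/20*pi_S + 1/10*pi_T
  pi_S = 1/5*pi_P + 1/10*pi_Q + 1/4*pi_R + 7/20*pi_S + 1/5*pi_T
  pi_T = 1/20*pi_P + 1/5*pi_Q + 3/20*pi_R + 3/20*pi_S + 2/5*pi_T
with normalization: pi_P + pi_Q + pi_R + pi_S + pi_T = 1.

Using the first 4 balance equations plus normalization, the linear system A*pi = b is:
  [-7/10, 1/10, 1/20, 1/20, 1/20] . pi = 0
  [1/5, -11/20, 2/5, 3/10, 1/4] . pi = 0
  [1/4, 3/20, -17/20, 3/20, 1/10] . pi = 0
  [1/5, 1/10, 1/4, -13/20, 1/5] . pi = 0
  [1, 1, 1, 1, 1] . pi = 1

Solving yields:
  pi_P = 151/1681
  pi_Q = 584/1681
  pi_R = 499/3362
  pi_S = 683/3362
  pi_T = 355/1681

Verification (pi * P):
  151/1681*3/10 + 584/1681*1/10 + 499/3362*1/20 + 683/3362*1/20 + 355/1681*1/20 = 151/1681 = pi_P  (ok)
  151/1681*1/5 + 584/1681*9/20 + 499/3362*2/5 + 683/3362*3/10 + 355/1681*1/4 = 584/1681 = pi_Q  (ok)
  151/1681*1/4 + 584/1681*3/20 + 499/3362*3/20 + 683/3362*3/20 + 355/1681*1/10 = 499/3362 = pi_R  (ok)
  151/1681*1/5 + 584/1681*1/10 + 499/3362*1/4 + 683/3362*7/20 + 355/1681*1/5 = 683/3362 = pi_S  (ok)
  151/1681*1/20 + 584/1681*1/5 + 499/3362*3/20 + 683/3362*3/20 + 355/1681*2/5 = 355/1681 = pi_T  (ok)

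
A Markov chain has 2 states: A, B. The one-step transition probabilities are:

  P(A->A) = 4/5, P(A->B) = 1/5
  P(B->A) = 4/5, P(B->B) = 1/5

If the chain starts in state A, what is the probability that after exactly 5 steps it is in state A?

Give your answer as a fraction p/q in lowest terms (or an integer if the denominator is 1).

Answer: 4/5

Derivation:
Computing P^5 by repeated multiplication:
P^1 =
  A: [4/5, 1/5]
  B: [4/5, 1/5]
P^2 =
  A: [4/5, 1/5]
  B: [4/5, 1/5]
P^3 =
  A: [4/5, 1/5]
  B: [4/5, 1/5]
P^4 =
  A: [4/5, 1/5]
  B: [4/5, 1/5]
P^5 =
  A: [4/5, 1/5]
  B: [4/5, 1/5]

(P^5)[A -> A] = 4/5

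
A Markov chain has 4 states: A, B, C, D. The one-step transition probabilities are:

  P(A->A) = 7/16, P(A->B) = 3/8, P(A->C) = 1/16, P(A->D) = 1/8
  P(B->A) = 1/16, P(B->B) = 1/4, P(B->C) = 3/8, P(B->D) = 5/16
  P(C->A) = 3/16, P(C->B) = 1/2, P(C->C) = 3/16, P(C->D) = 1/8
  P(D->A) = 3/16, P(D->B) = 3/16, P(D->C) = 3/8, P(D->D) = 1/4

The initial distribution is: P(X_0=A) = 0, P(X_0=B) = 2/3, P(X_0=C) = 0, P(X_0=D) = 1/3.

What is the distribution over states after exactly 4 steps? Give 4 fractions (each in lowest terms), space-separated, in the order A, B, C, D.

Propagating the distribution step by step (d_{t+1} = d_t * P):
d_0 = (A=0, B=2/3, C=0, D=1/3)
  d_1[A] = 0*7/16 + 2/3*1/16 + 0*3/16 + 1/3*3/16 = 5/48
  d_1[B] = 0*3/8 + 2/3*1/4 + 0*1/2 + 1/3*3/16 = 11/48
  d_1[C] = 0*1/16 + 2/3*3/8 + 0*3/16 + 1/3*3/8 = 3/8
  d_1[D] = 0*1/8 + 2/3*5/16 + 0*1/8 + 1/3*1/4 = 7/24
d_1 = (A=5/48, B=11/48, C=3/8, D=7/24)
  d_2[A] = 5/48*7/16 + 11/48*1/16 + 3/8*3/16 + 7/24*3/16 = 71/384
  d_2[B] = 5/48*3/8 + 11/48*1/4 + 3/8*1/2 + 7/24*3/16 = 65/192
  d_2[C] = 5/48*1/16 + 11/48*3/8 + 3/8*3/16 + 7/24*3/8 = 209/768
  d_2[D] = 5/48*1/8 + 11/48*5/16 + 3/8*1/8 + 7/24*1/4 = 157/768
d_2 = (A=71/384, B=65/192, C=209/768, D=157/768)
  d_3[A] = 71/384*7/16 + 65/192*1/16 + 209/768*3/16 + 157/768*3/16 = 49/256
  d_3[B] = 71/384*3/8 + 65/192*1/4 + 209/768*1/2 + 157/768*3/16 = 1345/4096
  d_3[C] = 71/384*1/16 + 65/192*3/8 + 209/768*3/16 + 157/768*3/8 = 3271/12288
  d_3[D] = 71/384*1/8 + 65/192*5/16 + 209/768*1/8 + 157/768*1/4 = 1315/6144
d_3 = (A=49/256, B=1345/4096, C=3271/12288, D=1315/6144)
  d_4[A] = 49/256*7/16 + 1345/4096*1/16 + 3271/12288*3/16 + 1315/6144*3/16 = 6367/32768
  d_4[B] = 49/256*3/8 + 1345/4096*1/4 + 3271/12288*1/2 + 1315/6144*3/16 = 32155/98304
  d_4[C] = 49/256*1/16 + 1345/4096*3/8 + 3271/12288*3/16 + 1315/6144*3/8 = 17385/65536
  d_4[D] = 49/256*1/8 + 1345/4096*5/16 + 3271/12288*1/8 + 1315/6144*1/4 = 41941/196608
d_4 = (A=6367/32768, B=32155/98304, C=17385/65536, D=41941/196608)

Answer: 6367/32768 32155/98304 17385/65536 41941/196608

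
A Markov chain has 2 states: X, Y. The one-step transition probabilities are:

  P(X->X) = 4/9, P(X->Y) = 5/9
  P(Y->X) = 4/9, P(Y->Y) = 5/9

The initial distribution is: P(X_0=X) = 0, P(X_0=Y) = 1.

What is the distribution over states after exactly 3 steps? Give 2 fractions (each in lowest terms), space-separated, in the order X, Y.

Answer: 4/9 5/9

Derivation:
Propagating the distribution step by step (d_{t+1} = d_t * P):
d_0 = (X=0, Y=1)
  d_1[X] = 0*4/9 + 1*4/9 = 4/9
  d_1[Y] = 0*5/9 + 1*5/9 = 5/9
d_1 = (X=4/9, Y=5/9)
  d_2[X] = 4/9*4/9 + 5/9*4/9 = 4/9
  d_2[Y] = 4/9*5/9 + 5/9*5/9 = 5/9
d_2 = (X=4/9, Y=5/9)
  d_3[X] = 4/9*4/9 + 5/9*4/9 = 4/9
  d_3[Y] = 4/9*5/9 + 5/9*5/9 = 5/9
d_3 = (X=4/9, Y=5/9)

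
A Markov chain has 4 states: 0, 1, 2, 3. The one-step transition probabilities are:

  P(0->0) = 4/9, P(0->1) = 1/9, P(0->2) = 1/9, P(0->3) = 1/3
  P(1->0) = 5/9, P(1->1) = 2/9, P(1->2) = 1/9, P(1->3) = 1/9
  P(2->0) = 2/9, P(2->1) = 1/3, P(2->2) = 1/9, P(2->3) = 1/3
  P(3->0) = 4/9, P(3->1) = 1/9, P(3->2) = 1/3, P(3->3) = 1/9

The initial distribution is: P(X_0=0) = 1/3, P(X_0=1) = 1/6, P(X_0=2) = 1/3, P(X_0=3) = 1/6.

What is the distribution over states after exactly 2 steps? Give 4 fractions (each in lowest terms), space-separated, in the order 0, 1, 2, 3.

Propagating the distribution step by step (d_{t+1} = d_t * P):
d_0 = (0=1/3, 1=1/6, 2=1/3, 3=1/6)
  d_1[0] = 1/3*4/9 + 1/6*5/9 + 1/3*2/9 + 1/6*4/9 = 7/18
  d_1[1] = 1/3*1/9 + 1/6*2/9 + 1/3*1/3 + 1/6*1/9 = 11/54
  d_1[2] = 1/3*1/9 + 1/6*1/9 + 1/3*1/9 + 1/6*1/3 = 4/27
  d_1[3] = 1/3*1/3 + 1/6*1/9 + 1/3*1/3 + 1/6*1/9 = 7/27
d_1 = (0=7/18, 1=11/54, 2=4/27, 3=7/27)
  d_2[0] = 7/18*4/9 + 11/54*5/9 + 4/27*2/9 + 7/27*4/9 = 211/486
  d_2[1] = 7/18*1/9 + 11/54*2/9 + 4/27*1/3 + 7/27*1/9 = 1/6
  d_2[2] = 7/18*1/9 + 11/54*1/9 + 4/27*1/9 + 7/27*1/3 = 41/243
  d_2[3] = 7/18*1/3 + 11/54*1/9 + 4/27*1/3 + 7/27*1/9 = 56/243
d_2 = (0=211/486, 1=1/6, 2=41/243, 3=56/243)

Answer: 211/486 1/6 41/243 56/243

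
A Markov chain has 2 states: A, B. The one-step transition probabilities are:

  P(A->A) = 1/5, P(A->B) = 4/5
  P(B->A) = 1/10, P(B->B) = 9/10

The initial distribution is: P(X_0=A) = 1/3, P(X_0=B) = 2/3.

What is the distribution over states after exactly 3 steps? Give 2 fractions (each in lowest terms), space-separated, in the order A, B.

Answer: 167/1500 1333/1500

Derivation:
Propagating the distribution step by step (d_{t+1} = d_t * P):
d_0 = (A=1/3, B=2/3)
  d_1[A] = 1/3*1/5 + 2/3*1/10 = 2/15
  d_1[B] = 1/3*4/5 + 2/3*9/10 = 13/15
d_1 = (A=2/15, B=13/15)
  d_2[A] = 2/15*1/5 + 13/15*1/10 = 17/150
  d_2[B] = 2/15*4/5 + 13/15*9/10 = 133/150
d_2 = (A=17/150, B=133/150)
  d_3[A] = 17/150*1/5 + 133/150*1/10 = 167/1500
  d_3[B] = 17/150*4/5 + 133/150*9/10 = 1333/1500
d_3 = (A=167/1500, B=1333/1500)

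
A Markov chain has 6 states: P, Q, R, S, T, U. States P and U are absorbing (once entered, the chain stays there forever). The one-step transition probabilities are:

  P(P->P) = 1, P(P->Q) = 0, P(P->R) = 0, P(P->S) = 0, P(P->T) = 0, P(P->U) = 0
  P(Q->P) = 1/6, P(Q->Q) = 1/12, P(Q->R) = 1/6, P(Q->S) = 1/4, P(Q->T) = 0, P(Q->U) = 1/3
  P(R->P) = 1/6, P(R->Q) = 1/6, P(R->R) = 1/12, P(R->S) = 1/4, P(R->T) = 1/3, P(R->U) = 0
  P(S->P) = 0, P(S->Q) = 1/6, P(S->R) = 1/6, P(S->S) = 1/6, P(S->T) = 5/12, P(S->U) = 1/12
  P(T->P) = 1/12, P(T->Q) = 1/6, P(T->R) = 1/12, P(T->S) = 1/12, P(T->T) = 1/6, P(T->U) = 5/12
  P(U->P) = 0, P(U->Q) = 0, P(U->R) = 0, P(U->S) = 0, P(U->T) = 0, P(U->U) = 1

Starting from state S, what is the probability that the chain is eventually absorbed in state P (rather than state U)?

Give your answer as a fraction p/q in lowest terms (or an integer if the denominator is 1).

Answer: 2135/8242

Derivation:
Let a_i = P(absorbed in P | start in state i).
Boundary conditions: a_P = 1, a_U = 0.
For each transient state i, a_i = sum_j P(i->j) * a_j:
  a_Q = 1/6*a_P + 1/12*a_Q + 1/6*a_R + 1/4*a_S + 0*a_T + 1/3*a_U
  a_R = 1/6*a_P + 1/6*a_Q + 1/12*a_R + 1/4*a_S + 1/3*a_T + 0*a_U
  a_S = 0*a_P + 1/6*a_Q + 1/6*a_R + 1/6*a_S + 5/12*a_T + 1/12*a_U
  a_T = 1/12*a_P + 1/6*a_Q + 1/12*a_R + 1/12*a_S + 1/6*a_T + 5/12*a_U

Substituting a_P = 1 and a_U = 0, rearrange to (I - Q) a = r where r[i] = P(i -> P):
  [11/12, -1/6, -1/4, 0] . (a_Q, a_R, a_S, a_T) = 1/6
  [-1/6, 11/12, -1/4, -1/3] . (a_Q, a_R, a_S, a_T) = 1/6
  [-1/6, -1/6, 5/6, -5/12] . (a_Q, a_R, a_S, a_T) = 0
  [-1/6, -1/12, -1/12, 5/6] . (a_Q, a_R, a_S, a_T) = 1/12

Solving yields:
  a_Q = 2673/8242
  a_R = 3257/8242
  a_S = 2135/8242
  a_T = 73/317

Starting state is S, so the absorption probability is a_S = 2135/8242.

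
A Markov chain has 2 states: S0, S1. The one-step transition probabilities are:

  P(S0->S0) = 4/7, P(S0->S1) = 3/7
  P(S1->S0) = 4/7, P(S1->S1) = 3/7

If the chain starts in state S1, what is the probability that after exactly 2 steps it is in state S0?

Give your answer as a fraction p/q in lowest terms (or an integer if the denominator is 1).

Answer: 4/7

Derivation:
Computing P^2 by repeated multiplication:
P^1 =
  S0: [4/7, 3/7]
  S1: [4/7, 3/7]
P^2 =
  S0: [4/7, 3/7]
  S1: [4/7, 3/7]

(P^2)[S1 -> S0] = 4/7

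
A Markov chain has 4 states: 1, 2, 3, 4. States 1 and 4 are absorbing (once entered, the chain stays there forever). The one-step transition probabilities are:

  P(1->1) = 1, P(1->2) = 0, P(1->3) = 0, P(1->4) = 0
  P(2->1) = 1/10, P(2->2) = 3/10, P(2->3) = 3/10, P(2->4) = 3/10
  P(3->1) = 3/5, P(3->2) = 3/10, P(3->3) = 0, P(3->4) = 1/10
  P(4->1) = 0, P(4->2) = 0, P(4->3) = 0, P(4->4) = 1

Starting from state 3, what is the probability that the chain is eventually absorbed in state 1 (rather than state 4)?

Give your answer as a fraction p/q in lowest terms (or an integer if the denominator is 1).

Let a_i = P(absorbed in 1 | start in state i).
Boundary conditions: a_1 = 1, a_4 = 0.
For each transient state i, a_i = sum_j P(i->j) * a_j:
  a_2 = 1/10*a_1 + 3/10*a_2 + 3/10*a_3 + 3/10*a_4
  a_3 = 3/5*a_1 + 3/10*a_2 + 0*a_3 + 1/10*a_4

Substituting a_1 = 1 and a_4 = 0, rearrange to (I - Q) a = r where r[i] = P(i -> 1):
  [7/10, -3/10] . (a_2, a_3) = 1/10
  [-3/10, 1] . (a_2, a_3) = 3/5

Solving yields:
  a_2 = 28/61
  a_3 = 45/61

Starting state is 3, so the absorption probability is a_3 = 45/61.

Answer: 45/61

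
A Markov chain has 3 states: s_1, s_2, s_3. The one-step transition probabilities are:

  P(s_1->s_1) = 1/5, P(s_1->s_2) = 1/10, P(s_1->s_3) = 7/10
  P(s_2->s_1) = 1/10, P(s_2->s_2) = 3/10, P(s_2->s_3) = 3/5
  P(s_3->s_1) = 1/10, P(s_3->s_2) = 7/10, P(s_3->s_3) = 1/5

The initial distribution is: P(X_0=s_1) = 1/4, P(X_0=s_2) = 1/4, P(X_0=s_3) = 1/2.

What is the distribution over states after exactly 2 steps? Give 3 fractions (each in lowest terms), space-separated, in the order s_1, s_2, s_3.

Answer: 9/80 89/200 177/400

Derivation:
Propagating the distribution step by step (d_{t+1} = d_t * P):
d_0 = (s_1=1/4, s_2=1/4, s_3=1/2)
  d_1[s_1] = 1/4*1/5 + 1/4*1/10 + 1/2*1/10 = 1/8
  d_1[s_2] = 1/4*1/10 + 1/4*3/10 + 1/2*7/10 = 9/20
  d_1[s_3] = 1/4*7/10 + 1/4*3/5 + 1/2*1/5 = 17/40
d_1 = (s_1=1/8, s_2=9/20, s_3=17/40)
  d_2[s_1] = 1/8*1/5 + 9/20*1/10 + 17/40*1/10 = 9/80
  d_2[s_2] = 1/8*1/10 + 9/20*3/10 + 17/40*7/10 = 89/200
  d_2[s_3] = 1/8*7/10 + 9/20*3/5 + 17/40*1/5 = 177/400
d_2 = (s_1=9/80, s_2=89/200, s_3=177/400)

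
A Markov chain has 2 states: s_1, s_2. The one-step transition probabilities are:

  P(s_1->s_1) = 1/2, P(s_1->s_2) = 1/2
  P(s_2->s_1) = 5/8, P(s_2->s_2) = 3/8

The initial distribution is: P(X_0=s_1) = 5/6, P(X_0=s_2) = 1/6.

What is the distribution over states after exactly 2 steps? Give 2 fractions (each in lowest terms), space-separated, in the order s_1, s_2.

Propagating the distribution step by step (d_{t+1} = d_t * P):
d_0 = (s_1=5/6, s_2=1/6)
  d_1[s_1] = 5/6*1/2 + 1/6*5/8 = 25/48
  d_1[s_2] = 5/6*1/2 + 1/6*3/8 = 23/48
d_1 = (s_1=25/48, s_2=23/48)
  d_2[s_1] = 25/48*1/2 + 23/48*5/8 = 215/384
  d_2[s_2] = 25/48*1/2 + 23/48*3/8 = 169/384
d_2 = (s_1=215/384, s_2=169/384)

Answer: 215/384 169/384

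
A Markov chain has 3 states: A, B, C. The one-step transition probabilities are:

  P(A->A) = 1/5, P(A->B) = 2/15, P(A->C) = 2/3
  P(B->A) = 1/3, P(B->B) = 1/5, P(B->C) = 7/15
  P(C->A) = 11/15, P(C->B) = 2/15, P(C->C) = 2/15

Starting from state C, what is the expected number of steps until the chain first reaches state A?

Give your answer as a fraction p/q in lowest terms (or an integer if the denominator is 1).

Let h_i = expected steps to first reach A from state i.
Boundary: h_A = 0.
First-step equations for the other states:
  h_B = 1 + 1/3*h_A + 1/5*h_B + 7/15*h_C
  h_C = 1 + 11/15*h_A + 2/15*h_B + 2/15*h_C

Substituting h_A = 0 and rearranging gives the linear system (I - Q) h = 1:
  [4/5, -7/15] . (h_B, h_C) = 1
  [-2/15, 13/15] . (h_B, h_C) = 1

Solving yields:
  h_B = 150/71
  h_C = 105/71

Starting state is C, so the expected hitting time is h_C = 105/71.

Answer: 105/71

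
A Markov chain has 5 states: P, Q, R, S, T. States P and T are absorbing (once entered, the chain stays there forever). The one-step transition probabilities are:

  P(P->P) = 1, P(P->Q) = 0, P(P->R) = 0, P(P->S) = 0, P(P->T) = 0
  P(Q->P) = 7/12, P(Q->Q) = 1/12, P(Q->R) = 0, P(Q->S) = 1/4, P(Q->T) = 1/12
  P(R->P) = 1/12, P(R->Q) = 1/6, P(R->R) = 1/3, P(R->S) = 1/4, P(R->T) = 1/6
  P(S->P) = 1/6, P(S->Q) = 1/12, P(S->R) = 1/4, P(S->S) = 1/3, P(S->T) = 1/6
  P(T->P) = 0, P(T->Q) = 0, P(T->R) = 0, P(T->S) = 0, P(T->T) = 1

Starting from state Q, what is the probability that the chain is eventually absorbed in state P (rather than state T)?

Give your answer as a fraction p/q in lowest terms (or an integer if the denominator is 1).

Let a_i = P(absorbed in P | start in state i).
Boundary conditions: a_P = 1, a_T = 0.
For each transient state i, a_i = sum_j P(i->j) * a_j:
  a_Q = 7/12*a_P + 1/12*a_Q + 0*a_R + 1/4*a_S + 1/12*a_T
  a_R = 1/12*a_P + 1/6*a_Q + 1/3*a_R + 1/4*a_S + 1/6*a_T
  a_S = 1/6*a_P + 1/12*a_Q + 1/4*a_R + 1/3*a_S + 1/6*a_T

Substituting a_P = 1 and a_T = 0, rearrange to (I - Q) a = r where r[i] = P(i -> P):
  [11/12, 0, -1/4] . (a_Q, a_R, a_S) = 7/12
  [-1/6, 2/3, -1/4] . (a_Q, a_R, a_S) = 1/12
  [-1/12, -1/4, 2/3] . (a_Q, a_R, a_S) = 1/6

Solving yields:
  a_Q = 442/563
  a_R = 296/563
  a_S = 307/563

Starting state is Q, so the absorption probability is a_Q = 442/563.

Answer: 442/563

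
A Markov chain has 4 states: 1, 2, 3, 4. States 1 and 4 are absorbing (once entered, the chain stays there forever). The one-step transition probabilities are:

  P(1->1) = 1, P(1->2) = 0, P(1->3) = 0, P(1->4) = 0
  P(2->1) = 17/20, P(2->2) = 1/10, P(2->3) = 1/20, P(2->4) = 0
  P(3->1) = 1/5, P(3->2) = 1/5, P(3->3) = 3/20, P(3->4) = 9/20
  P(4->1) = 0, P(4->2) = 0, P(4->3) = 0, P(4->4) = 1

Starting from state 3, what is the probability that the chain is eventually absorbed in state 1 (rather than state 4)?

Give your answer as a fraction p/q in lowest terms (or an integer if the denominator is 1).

Let a_i = P(absorbed in 1 | start in state i).
Boundary conditions: a_1 = 1, a_4 = 0.
For each transient state i, a_i = sum_j P(i->j) * a_j:
  a_2 = 17/20*a_1 + 1/10*a_2 + 1/20*a_3 + 0*a_4
  a_3 = 1/5*a_1 + 1/5*a_2 + 3/20*a_3 + 9/20*a_4

Substituting a_1 = 1 and a_4 = 0, rearrange to (I - Q) a = r where r[i] = P(i -> 1):
  [9/10, -1/20] . (a_2, a_3) = 17/20
  [-1/5, 17/20] . (a_2, a_3) = 1/5

Solving yields:
  a_2 = 293/302
  a_3 = 70/151

Starting state is 3, so the absorption probability is a_3 = 70/151.

Answer: 70/151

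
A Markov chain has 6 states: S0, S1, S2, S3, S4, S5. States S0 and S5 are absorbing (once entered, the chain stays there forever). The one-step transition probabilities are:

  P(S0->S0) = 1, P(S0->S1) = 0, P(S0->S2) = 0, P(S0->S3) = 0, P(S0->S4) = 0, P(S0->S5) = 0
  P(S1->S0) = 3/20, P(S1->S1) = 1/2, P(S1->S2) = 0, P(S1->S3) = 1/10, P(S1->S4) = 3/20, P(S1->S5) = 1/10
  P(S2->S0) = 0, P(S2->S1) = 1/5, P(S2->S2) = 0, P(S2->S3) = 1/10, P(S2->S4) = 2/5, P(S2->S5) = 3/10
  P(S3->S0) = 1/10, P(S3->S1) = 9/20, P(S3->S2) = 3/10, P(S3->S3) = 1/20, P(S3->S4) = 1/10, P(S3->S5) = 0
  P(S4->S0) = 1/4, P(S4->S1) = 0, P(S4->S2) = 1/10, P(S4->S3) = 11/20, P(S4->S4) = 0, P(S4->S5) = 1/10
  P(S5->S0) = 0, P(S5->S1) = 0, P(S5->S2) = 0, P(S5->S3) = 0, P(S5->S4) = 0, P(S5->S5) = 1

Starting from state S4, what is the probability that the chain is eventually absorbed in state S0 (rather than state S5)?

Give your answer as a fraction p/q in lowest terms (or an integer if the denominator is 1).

Answer: 3521/5700

Derivation:
Let a_i = P(absorbed in S0 | start in state i).
Boundary conditions: a_S0 = 1, a_S5 = 0.
For each transient state i, a_i = sum_j P(i->j) * a_j:
  a_S1 = 3/20*a_S0 + 1/2*a_S1 + 0*a_S2 + 1/10*a_S3 + 3/20*a_S4 + 1/10*a_S5
  a_S2 = 0*a_S0 + 1/5*a_S1 + 0*a_S2 + 1/10*a_S3 + 2/5*a_S4 + 3/10*a_S5
  a_S3 = 1/10*a_S0 + 9/20*a_S1 + 3/10*a_S2 + 1/20*a_S3 + 1/10*a_S4 + 0*a_S5
  a_S4 = 1/4*a_S0 + 0*a_S1 + 1/10*a_S2 + 11/20*a_S3 + 0*a_S4 + 1/10*a_S5

Substituting a_S0 = 1 and a_S5 = 0, rearrange to (I - Q) a = r where r[i] = P(i -> S0):
  [1/2, 0, -1/10, -3/20] . (a_S1, a_S2, a_S3, a_S4) = 3/20
  [-1/5, 1, -1/10, -2/5] . (a_S1, a_S2, a_S3, a_S4) = 0
  [-9/20, -3/10, 19/20, -1/10] . (a_S1, a_S2, a_S3, a_S4) = 1/10
  [0, -1/10, -11/20, 1] . (a_S1, a_S2, a_S3, a_S4) = 1/4

Solving yields:
  a_S1 = 172/285
  a_S2 = 9733/22800
  a_S3 = 6737/11400
  a_S4 = 3521/5700

Starting state is S4, so the absorption probability is a_S4 = 3521/5700.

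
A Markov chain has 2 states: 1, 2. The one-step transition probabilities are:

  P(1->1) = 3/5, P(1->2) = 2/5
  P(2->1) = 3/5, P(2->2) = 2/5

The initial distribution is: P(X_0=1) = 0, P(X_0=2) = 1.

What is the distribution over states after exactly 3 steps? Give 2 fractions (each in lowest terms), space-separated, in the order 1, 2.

Propagating the distribution step by step (d_{t+1} = d_t * P):
d_0 = (1=0, 2=1)
  d_1[1] = 0*3/5 + 1*3/5 = 3/5
  d_1[2] = 0*2/5 + 1*2/5 = 2/5
d_1 = (1=3/5, 2=2/5)
  d_2[1] = 3/5*3/5 + 2/5*3/5 = 3/5
  d_2[2] = 3/5*2/5 + 2/5*2/5 = 2/5
d_2 = (1=3/5, 2=2/5)
  d_3[1] = 3/5*3/5 + 2/5*3/5 = 3/5
  d_3[2] = 3/5*2/5 + 2/5*2/5 = 2/5
d_3 = (1=3/5, 2=2/5)

Answer: 3/5 2/5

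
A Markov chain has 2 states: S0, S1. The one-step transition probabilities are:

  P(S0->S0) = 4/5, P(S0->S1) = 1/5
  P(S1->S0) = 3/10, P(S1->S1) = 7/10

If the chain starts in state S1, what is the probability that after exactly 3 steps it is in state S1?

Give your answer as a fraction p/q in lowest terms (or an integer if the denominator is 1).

Answer: 19/40

Derivation:
Computing P^3 by repeated multiplication:
P^1 =
  S0: [4/5, 1/5]
  S1: [3/10, 7/10]
P^2 =
  S0: [7/10, 3/10]
  S1: [9/20, 11/20]
P^3 =
  S0: [13/20, 7/20]
  S1: [21/40, 19/40]

(P^3)[S1 -> S1] = 19/40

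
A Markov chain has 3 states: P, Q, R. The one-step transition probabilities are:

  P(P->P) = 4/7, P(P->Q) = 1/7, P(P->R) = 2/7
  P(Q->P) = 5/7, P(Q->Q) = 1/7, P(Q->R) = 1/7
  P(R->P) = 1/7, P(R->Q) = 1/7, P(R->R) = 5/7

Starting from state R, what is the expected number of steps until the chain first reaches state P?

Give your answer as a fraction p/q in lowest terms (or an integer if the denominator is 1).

Let h_i = expected steps to first reach P from state i.
Boundary: h_P = 0.
First-step equations for the other states:
  h_Q = 1 + 5/7*h_P + 1/7*h_Q + 1/7*h_R
  h_R = 1 + 1/7*h_P + 1/7*h_Q + 5/7*h_R

Substituting h_P = 0 and rearranging gives the linear system (I - Q) h = 1:
  [6/7, -1/7] . (h_Q, h_R) = 1
  [-1/7, 2/7] . (h_Q, h_R) = 1

Solving yields:
  h_Q = 21/11
  h_R = 49/11

Starting state is R, so the expected hitting time is h_R = 49/11.

Answer: 49/11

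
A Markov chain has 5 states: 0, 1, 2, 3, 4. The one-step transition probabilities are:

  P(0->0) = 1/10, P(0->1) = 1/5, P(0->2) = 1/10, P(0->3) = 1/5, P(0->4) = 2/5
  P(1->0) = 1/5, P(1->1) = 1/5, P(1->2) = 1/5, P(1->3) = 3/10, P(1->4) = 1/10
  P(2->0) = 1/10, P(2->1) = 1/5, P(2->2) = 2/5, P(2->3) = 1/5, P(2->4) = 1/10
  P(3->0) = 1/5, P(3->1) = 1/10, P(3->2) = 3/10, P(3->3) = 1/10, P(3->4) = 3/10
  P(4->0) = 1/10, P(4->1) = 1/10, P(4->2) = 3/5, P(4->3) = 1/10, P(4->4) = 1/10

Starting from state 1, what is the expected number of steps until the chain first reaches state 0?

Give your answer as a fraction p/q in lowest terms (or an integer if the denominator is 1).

Let h_i = expected steps to first reach 0 from state i.
Boundary: h_0 = 0.
First-step equations for the other states:
  h_1 = 1 + 1/5*h_0 + 1/5*h_1 + 1/5*h_2 + 3/10*h_3 + 1/10*h_4
  h_2 = 1 + 1/10*h_0 + 1/5*h_1 + 2/5*h_2 + 1/5*h_3 + 1/10*h_4
  h_3 = 1 + 1/5*h_0 + 1/10*h_1 + 3/10*h_2 + 1/10*h_3 + 3/10*h_4
  h_4 = 1 + 1/10*h_0 + 1/10*h_1 + 3/5*h_2 + 1/10*h_3 + 1/10*h_4

Substituting h_0 = 0 and rearranging gives the linear system (I - Q) h = 1:
  [4/5, -1/5, -3/10, -1/10] . (h_1, h_2, h_3, h_4) = 1
  [-1/5, 3/5, -1/5, -1/10] . (h_1, h_2, h_3, h_4) = 1
  [-1/10, -3/10, 9/10, -3/10] . (h_1, h_2, h_3, h_4) = 1
  [-1/10, -3/5, -1/10, 9/10] . (h_1, h_2, h_3, h_4) = 1

Solving yields:
  h_1 = 10100/1531
  h_2 = 11320/1531
  h_3 = 10440/1531
  h_4 = 11530/1531

Starting state is 1, so the expected hitting time is h_1 = 10100/1531.

Answer: 10100/1531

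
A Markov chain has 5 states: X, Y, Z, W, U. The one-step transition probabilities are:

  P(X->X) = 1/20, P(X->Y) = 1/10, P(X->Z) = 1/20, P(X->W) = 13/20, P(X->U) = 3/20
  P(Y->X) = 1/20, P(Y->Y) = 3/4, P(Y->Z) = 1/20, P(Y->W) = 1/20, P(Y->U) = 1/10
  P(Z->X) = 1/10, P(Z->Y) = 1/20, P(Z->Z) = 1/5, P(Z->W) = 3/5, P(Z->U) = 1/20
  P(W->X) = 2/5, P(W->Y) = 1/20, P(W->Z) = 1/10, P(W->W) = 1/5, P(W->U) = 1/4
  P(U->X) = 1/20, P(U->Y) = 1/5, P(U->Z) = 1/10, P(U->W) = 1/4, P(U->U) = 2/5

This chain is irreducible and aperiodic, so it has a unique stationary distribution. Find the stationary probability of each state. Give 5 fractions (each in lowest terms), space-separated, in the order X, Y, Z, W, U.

The stationary distribution satisfies pi = pi * P, i.e.:
  pi_X = 1/20*pi_X + 1/20*pi_Y + 1/10*pi_Z + 2/5*pi_W + 1/20*pi_U
  pi_Y = 1/10*pi_X + 3/4*pi_Y + 1/20*pi_Z + 1/20*pi_W + 1/5*pi_U
  pi_Z = 1/20*pi_X + 1/20*pi_Y + 1/5*pi_Z + 1/10*pi_W + 1/10*pi_U
  pi_W = 13/20*pi_X + 1/20*pi_Y + 3/5*pi_Z + 1/5*pi_W + 1/4*pi_U
  pi_U = 3/20*pi_X + 1/10*pi_Y + 1/20*pi_Z + 1/4*pi_W + 2/5*pi_U
with normalization: pi_X + pi_Y + pi_Z + pi_W + pi_U = 1.

Using the first 4 balance equations plus normalization, the linear system A*pi = b is:
  [-19/20, 1/20, 1/10, 2/5, 1/20] . pi = 0
  [1/10, -1/4, 1/20, 1/20, 1/5] . pi = 0
  [1/20, 1/20, -4/5, 1/10, 1/10] . pi = 0
  [13/20, 1/20, 3/5, -4/5, 1/4] . pi = 0
  [1, 1, 1, 1, 1] . pi = 1

Solving yields:
  pi_X = 3895/26333
  pi_Y = 7731/26333
  pi_Z = 2280/26333
  pi_W = 7041/26333
  pi_U = 5386/26333

Verification (pi * P):
  3895/26333*1/20 + 7731/26333*1/20 + 2280/26333*1/10 + 7041/26333*2/5 + 5386/26333*1/20 = 3895/26333 = pi_X  (ok)
  3895/26333*1/10 + 7731/26333*3/4 + 2280/26333*1/20 + 7041/26333*1/20 + 5386/26333*1/5 = 7731/26333 = pi_Y  (ok)
  3895/26333*1/20 + 7731/26333*1/20 + 2280/26333*1/5 + 7041/26333*1/10 + 5386/26333*1/10 = 2280/26333 = pi_Z  (ok)
  3895/26333*13/20 + 7731/26333*1/20 + 2280/26333*3/5 + 7041/26333*1/5 + 5386/26333*1/4 = 7041/26333 = pi_W  (ok)
  3895/26333*3/20 + 7731/26333*1/10 + 2280/26333*1/20 + 7041/26333*1/4 + 5386/26333*2/5 = 5386/26333 = pi_U  (ok)

Answer: 3895/26333 7731/26333 2280/26333 7041/26333 5386/26333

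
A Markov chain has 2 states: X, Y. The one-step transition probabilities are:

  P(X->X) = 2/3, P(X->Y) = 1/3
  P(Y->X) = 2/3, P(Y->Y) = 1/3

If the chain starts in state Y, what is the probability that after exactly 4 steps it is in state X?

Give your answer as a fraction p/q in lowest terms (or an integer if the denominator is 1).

Answer: 2/3

Derivation:
Computing P^4 by repeated multiplication:
P^1 =
  X: [2/3, 1/3]
  Y: [2/3, 1/3]
P^2 =
  X: [2/3, 1/3]
  Y: [2/3, 1/3]
P^3 =
  X: [2/3, 1/3]
  Y: [2/3, 1/3]
P^4 =
  X: [2/3, 1/3]
  Y: [2/3, 1/3]

(P^4)[Y -> X] = 2/3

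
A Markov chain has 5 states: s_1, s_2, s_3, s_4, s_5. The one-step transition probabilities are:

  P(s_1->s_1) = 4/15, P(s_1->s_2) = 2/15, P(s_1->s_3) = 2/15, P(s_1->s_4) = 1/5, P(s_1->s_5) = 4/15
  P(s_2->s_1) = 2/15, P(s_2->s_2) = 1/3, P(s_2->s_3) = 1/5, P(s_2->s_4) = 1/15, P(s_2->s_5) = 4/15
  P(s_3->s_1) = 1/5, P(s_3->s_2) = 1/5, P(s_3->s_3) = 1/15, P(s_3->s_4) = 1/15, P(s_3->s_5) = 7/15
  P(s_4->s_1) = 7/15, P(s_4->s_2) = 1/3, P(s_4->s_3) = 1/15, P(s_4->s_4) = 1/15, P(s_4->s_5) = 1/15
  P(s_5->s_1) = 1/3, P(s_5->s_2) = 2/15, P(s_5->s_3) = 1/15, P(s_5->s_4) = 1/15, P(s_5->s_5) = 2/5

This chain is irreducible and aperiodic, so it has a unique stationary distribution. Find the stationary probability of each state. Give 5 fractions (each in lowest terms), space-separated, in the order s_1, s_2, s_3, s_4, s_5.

Answer: 11684/42707 1231/6101 4775/42707 4405/42707 13226/42707

Derivation:
The stationary distribution satisfies pi = pi * P, i.e.:
  pi_s_1 = 4/15*pi_s_1 + 2/15*pi_s_2 + 1/5*pi_s_3 + 7/15*pi_s_4 + 1/3*pi_s_5
  pi_s_2 = 2/15*pi_s_1 + 1/3*pi_s_2 + 1/5*pi_s_3 + 1/3*pi_s_4 + 2/15*pi_s_5
  pi_s_3 = 2/15*pi_s_1 + 1/5*pi_s_2 + 1/15*pi_s_3 + 1/15*pi_s_4 + 1/15*pi_s_5
  pi_s_4 = 1/5*pi_s_1 + 1/15*pi_s_2 + 1/15*pi_s_3 + 1/15*pi_s_4 + 1/15*pi_s_5
  pi_s_5 = 4/15*pi_s_1 + 4/15*pi_s_2 + 7/15*pi_s_3 + 1/15*pi_s_4 + 2/5*pi_s_5
with normalization: pi_s_1 + pi_s_2 + pi_s_3 + pi_s_4 + pi_s_5 = 1.

Using the first 4 balance equations plus normalization, the linear system A*pi = b is:
  [-11/15, 2/15, 1/5, 7/15, 1/3] . pi = 0
  [2/15, -2/3, 1/5, 1/3, 2/15] . pi = 0
  [2/15, 1/5, -14/15, 1/15, 1/15] . pi = 0
  [1/5, 1/15, 1/15, -14/15, 1/15] . pi = 0
  [1, 1, 1, 1, 1] . pi = 1

Solving yields:
  pi_s_1 = 11684/42707
  pi_s_2 = 1231/6101
  pi_s_3 = 4775/42707
  pi_s_4 = 4405/42707
  pi_s_5 = 13226/42707

Verification (pi * P):
  11684/42707*4/15 + 1231/6101*2/15 + 4775/42707*1/5 + 4405/42707*7/15 + 13226/42707*1/3 = 11684/42707 = pi_s_1  (ok)
  11684/42707*2/15 + 1231/6101*1/3 + 4775/42707*1/5 + 4405/42707*1/3 + 13226/42707*2/15 = 1231/6101 = pi_s_2  (ok)
  11684/42707*2/15 + 1231/6101*1/5 + 4775/42707*1/15 + 4405/42707*1/15 + 13226/42707*1/15 = 4775/42707 = pi_s_3  (ok)
  11684/42707*1/5 + 1231/6101*1/15 + 4775/42707*1/15 + 4405/42707*1/15 + 13226/42707*1/15 = 4405/42707 = pi_s_4  (ok)
  11684/42707*4/15 + 1231/6101*4/15 + 4775/42707*7/15 + 4405/42707*1/15 + 13226/42707*2/5 = 13226/42707 = pi_s_5  (ok)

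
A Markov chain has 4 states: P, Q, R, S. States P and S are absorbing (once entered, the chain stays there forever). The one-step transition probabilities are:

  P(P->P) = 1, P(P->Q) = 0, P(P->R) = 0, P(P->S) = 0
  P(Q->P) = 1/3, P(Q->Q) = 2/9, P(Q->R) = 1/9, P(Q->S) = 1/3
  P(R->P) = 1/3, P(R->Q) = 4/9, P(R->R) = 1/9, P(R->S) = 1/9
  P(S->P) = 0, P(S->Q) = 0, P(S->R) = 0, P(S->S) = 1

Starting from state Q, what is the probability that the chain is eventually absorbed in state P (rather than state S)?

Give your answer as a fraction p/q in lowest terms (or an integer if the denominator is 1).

Answer: 27/52

Derivation:
Let a_i = P(absorbed in P | start in state i).
Boundary conditions: a_P = 1, a_S = 0.
For each transient state i, a_i = sum_j P(i->j) * a_j:
  a_Q = 1/3*a_P + 2/9*a_Q + 1/9*a_R + 1/3*a_S
  a_R = 1/3*a_P + 4/9*a_Q + 1/9*a_R + 1/9*a_S

Substituting a_P = 1 and a_S = 0, rearrange to (I - Q) a = r where r[i] = P(i -> P):
  [7/9, -1/9] . (a_Q, a_R) = 1/3
  [-4/9, 8/9] . (a_Q, a_R) = 1/3

Solving yields:
  a_Q = 27/52
  a_R = 33/52

Starting state is Q, so the absorption probability is a_Q = 27/52.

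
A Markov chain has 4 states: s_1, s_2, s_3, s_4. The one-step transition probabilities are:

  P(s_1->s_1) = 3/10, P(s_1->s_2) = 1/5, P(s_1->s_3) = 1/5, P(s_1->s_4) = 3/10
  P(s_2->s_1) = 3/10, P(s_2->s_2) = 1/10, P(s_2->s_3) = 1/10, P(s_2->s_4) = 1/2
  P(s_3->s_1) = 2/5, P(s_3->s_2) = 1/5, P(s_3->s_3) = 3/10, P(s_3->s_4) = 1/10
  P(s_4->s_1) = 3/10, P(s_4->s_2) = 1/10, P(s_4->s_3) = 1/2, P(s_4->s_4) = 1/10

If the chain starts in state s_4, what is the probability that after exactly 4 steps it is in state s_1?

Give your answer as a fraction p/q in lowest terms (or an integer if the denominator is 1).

Computing P^4 by repeated multiplication:
P^1 =
  s_1: [3/10, 1/5, 1/5, 3/10]
  s_2: [3/10, 1/10, 1/10, 1/2]
  s_3: [2/5, 1/5, 3/10, 1/10]
  s_4: [3/10, 1/10, 1/2, 1/10]
P^2 =
  s_1: [8/25, 3/20, 29/100, 6/25]
  s_2: [31/100, 7/50, 7/20, 1/5]
  s_3: [33/100, 17/100, 6/25, 13/50]
  s_4: [7/20, 9/50, 27/100, 1/5]
P^3 =
  s_1: [329/1000, 161/1000, 143/500, 28/125]
  s_2: [67/200, 83/500, 281/1000, 109/500]
  s_3: [81/250, 157/1000, 57/200, 117/500]
  s_4: [327/1000, 81/500, 269/1000, 121/500]
P^4 =
  s_1: [1643/5000, 323/2000, 2797/10000, 1151/5000]
  s_2: [3281/10000, 101/625, 2769/10000, 1167/5000]
  s_3: [657/2000, 1609/10000, 283/1000, 569/2500]
  s_4: [3269/10000, 399/2500, 2833/10000, 1151/5000]

(P^4)[s_4 -> s_1] = 3269/10000

Answer: 3269/10000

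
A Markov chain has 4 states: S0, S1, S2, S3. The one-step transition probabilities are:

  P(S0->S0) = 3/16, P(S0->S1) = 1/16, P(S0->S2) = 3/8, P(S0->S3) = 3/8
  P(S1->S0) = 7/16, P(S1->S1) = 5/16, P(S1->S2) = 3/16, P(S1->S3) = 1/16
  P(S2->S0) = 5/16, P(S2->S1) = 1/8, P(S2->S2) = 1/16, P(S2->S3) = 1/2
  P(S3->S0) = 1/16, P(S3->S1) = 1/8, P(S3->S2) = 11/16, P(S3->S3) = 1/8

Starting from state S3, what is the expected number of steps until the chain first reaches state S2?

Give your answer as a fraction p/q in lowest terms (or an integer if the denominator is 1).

Let h_i = expected steps to first reach S2 from state i.
Boundary: h_S2 = 0.
First-step equations for the other states:
  h_S0 = 1 + 3/16*h_S0 + 1/16*h_S1 + 3/8*h_S2 + 3/8*h_S3
  h_S1 = 1 + 7/16*h_S0 + 5/16*h_S1 + 3/16*h_S2 + 1/16*h_S3
  h_S3 = 1 + 1/16*h_S0 + 1/8*h_S1 + 11/16*h_S2 + 1/8*h_S3

Substituting h_S2 = 0 and rearranging gives the linear system (I - Q) h = 1:
  [13/16, -1/16, -3/8] . (h_S0, h_S1, h_S3) = 1
  [-7/16, 11/16, -1/16] . (h_S0, h_S1, h_S3) = 1
  [-1/16, -1/8, 7/8] . (h_S0, h_S1, h_S3) = 1

Solving yields:
  h_S0 = 3920/1727
  h_S1 = 480/157
  h_S3 = 3008/1727

Starting state is S3, so the expected hitting time is h_S3 = 3008/1727.

Answer: 3008/1727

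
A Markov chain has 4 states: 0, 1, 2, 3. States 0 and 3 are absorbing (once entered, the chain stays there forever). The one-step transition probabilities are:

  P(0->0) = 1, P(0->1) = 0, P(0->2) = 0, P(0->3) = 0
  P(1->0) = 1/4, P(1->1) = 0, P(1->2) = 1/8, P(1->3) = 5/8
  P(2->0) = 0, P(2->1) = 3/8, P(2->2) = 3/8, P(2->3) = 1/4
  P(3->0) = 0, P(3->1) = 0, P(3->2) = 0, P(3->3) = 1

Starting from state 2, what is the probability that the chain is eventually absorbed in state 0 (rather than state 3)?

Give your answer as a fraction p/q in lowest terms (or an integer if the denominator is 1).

Answer: 6/37

Derivation:
Let a_i = P(absorbed in 0 | start in state i).
Boundary conditions: a_0 = 1, a_3 = 0.
For each transient state i, a_i = sum_j P(i->j) * a_j:
  a_1 = 1/4*a_0 + 0*a_1 + 1/8*a_2 + 5/8*a_3
  a_2 = 0*a_0 + 3/8*a_1 + 3/8*a_2 + 1/4*a_3

Substituting a_0 = 1 and a_3 = 0, rearrange to (I - Q) a = r where r[i] = P(i -> 0):
  [1, -1/8] . (a_1, a_2) = 1/4
  [-3/8, 5/8] . (a_1, a_2) = 0

Solving yields:
  a_1 = 10/37
  a_2 = 6/37

Starting state is 2, so the absorption probability is a_2 = 6/37.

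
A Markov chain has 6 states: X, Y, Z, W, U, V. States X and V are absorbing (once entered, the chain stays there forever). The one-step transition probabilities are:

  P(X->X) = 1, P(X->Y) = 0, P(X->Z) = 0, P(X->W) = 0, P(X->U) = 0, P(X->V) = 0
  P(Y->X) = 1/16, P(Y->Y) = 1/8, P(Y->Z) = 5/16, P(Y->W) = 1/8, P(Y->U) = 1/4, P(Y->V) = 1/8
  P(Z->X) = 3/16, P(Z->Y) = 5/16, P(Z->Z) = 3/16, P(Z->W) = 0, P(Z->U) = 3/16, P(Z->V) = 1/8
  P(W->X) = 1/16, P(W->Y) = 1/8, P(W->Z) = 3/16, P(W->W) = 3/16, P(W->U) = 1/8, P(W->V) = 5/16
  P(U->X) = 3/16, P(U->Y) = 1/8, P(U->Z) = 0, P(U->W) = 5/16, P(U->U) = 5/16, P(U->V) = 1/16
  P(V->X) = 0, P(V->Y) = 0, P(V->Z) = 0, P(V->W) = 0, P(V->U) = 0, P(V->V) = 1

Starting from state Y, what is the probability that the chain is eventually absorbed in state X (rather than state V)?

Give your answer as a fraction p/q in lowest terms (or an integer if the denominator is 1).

Let a_i = P(absorbed in X | start in state i).
Boundary conditions: a_X = 1, a_V = 0.
For each transient state i, a_i = sum_j P(i->j) * a_j:
  a_Y = 1/16*a_X + 1/8*a_Y + 5/16*a_Z + 1/8*a_W + 1/4*a_U + 1/8*a_V
  a_Z = 3/16*a_X + 5/16*a_Y + 3/16*a_Z + 0*a_W + 3/16*a_U + 1/8*a_V
  a_W = 1/16*a_X + 1/8*a_Y + 3/16*a_Z + 3/16*a_W + 1/8*a_U + 5/16*a_V
  a_U = 3/16*a_X + 1/8*a_Y + 0*a_Z + 5/16*a_W + 5/16*a_U + 1/16*a_V

Substituting a_X = 1 and a_V = 0, rearrange to (I - Q) a = r where r[i] = P(i -> X):
  [7/8, -5/16, -1/8, -1/4] . (a_Y, a_Z, a_W, a_U) = 1/16
  [-5/16, 13/16, 0, -3/16] . (a_Y, a_Z, a_W, a_U) = 3/16
  [-1/8, -3/16, 13/16, -1/8] . (a_Y, a_Z, a_W, a_U) = 1/16
  [-1/8, 0, -5/16, 11/16] . (a_Y, a_Z, a_W, a_U) = 3/16

Solving yields:
  a_Y = 577/1269
  a_Z = 665/1269
  a_W = 440/1269
  a_U = 217/423

Starting state is Y, so the absorption probability is a_Y = 577/1269.

Answer: 577/1269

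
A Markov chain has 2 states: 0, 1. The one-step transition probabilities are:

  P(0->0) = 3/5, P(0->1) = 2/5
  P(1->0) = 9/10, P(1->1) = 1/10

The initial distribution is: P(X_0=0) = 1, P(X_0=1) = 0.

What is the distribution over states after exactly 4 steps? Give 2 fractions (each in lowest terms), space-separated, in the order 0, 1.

Answer: 1737/2500 763/2500

Derivation:
Propagating the distribution step by step (d_{t+1} = d_t * P):
d_0 = (0=1, 1=0)
  d_1[0] = 1*3/5 + 0*9/10 = 3/5
  d_1[1] = 1*2/5 + 0*1/10 = 2/5
d_1 = (0=3/5, 1=2/5)
  d_2[0] = 3/5*3/5 + 2/5*9/10 = 18/25
  d_2[1] = 3/5*2/5 + 2/5*1/10 = 7/25
d_2 = (0=18/25, 1=7/25)
  d_3[0] = 18/25*3/5 + 7/25*9/10 = 171/250
  d_3[1] = 18/25*2/5 + 7/25*1/10 = 79/250
d_3 = (0=171/250, 1=79/250)
  d_4[0] = 171/250*3/5 + 79/250*9/10 = 1737/2500
  d_4[1] = 171/250*2/5 + 79/250*1/10 = 763/2500
d_4 = (0=1737/2500, 1=763/2500)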